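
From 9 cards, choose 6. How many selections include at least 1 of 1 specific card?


Complement: C(9,6) - C(8,6) = 84 - 28 = 56

56


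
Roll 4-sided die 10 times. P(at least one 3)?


P(no 3)^10 = (3/4)^10 = 59049/1048576
P(≥1) = 1 - 59049/1048576 = 989527/1048576

P = 989527/1048576 ≈ 94.37%


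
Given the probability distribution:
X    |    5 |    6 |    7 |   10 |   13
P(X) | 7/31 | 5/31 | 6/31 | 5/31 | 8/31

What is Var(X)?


E[X] = 261/31
E[X²] = 2501/31
Var(X) = E[X²] - (E[X])² = 2501/31 - 68121/961 = 9410/961

Var(X) = 9410/961 ≈ 9.7919


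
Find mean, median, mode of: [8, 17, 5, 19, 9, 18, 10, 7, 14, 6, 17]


Sorted: [5, 6, 7, 8, 9, 10, 14, 17, 17, 18, 19]
Mean = 130/11
Median = 10
Freq: {8: 1, 17: 2, 5: 1, 19: 1, 9: 1, 18: 1, 10: 1, 7: 1, 14: 1, 6: 1}
Mode: [17]

Mean=130/11, Median=10, Mode=17


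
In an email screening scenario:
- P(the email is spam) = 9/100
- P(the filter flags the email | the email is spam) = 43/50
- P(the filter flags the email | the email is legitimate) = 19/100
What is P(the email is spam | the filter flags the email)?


Using Bayes' theorem:
P(A|B) = P(B|A)·P(A) / P(B)

P(the filter flags the email) = 43/50 × 9/100 + 19/100 × 91/100
= 387/5000 + 1729/10000 = 2503/10000

P(the email is spam|the filter flags the email) = (387/5000) / (2503/10000) = 774/2503

P(the email is spam|the filter flags the email) = 774/2503 ≈ 30.92%


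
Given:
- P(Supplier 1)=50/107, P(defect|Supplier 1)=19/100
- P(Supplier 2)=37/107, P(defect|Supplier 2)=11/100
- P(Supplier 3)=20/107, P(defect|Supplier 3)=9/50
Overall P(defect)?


P(B) = Σ P(B|Aᵢ)×P(Aᵢ)
  19/100×50/107 = 19/214
  11/100×37/107 = 407/10700
  9/50×20/107 = 18/535
Sum = 1717/10700

P(defect) = 1717/10700 ≈ 16.05%


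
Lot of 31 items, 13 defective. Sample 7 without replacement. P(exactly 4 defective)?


Hypergeometric: C(13,4)×C(18,3)/C(31,7)
= 715×816/2629575 = 2992/13485

P(X=4) = 2992/13485 ≈ 22.19%


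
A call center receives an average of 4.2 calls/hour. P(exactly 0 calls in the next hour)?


Poisson(λ=4.2): P(X=0) = e^(-λ)×λ^k/k!
= e^(-4.2) × 4.2^0 / 0!
≈ 0.01499557682 × 1 / 1 ≈ 0.014996

P(X=0) ≈ 0.014996 ≈ 1.50%


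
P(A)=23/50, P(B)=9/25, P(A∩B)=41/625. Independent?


P(A)×P(B) = 207/1250
P(A∩B) = 41/625
Not equal → NOT independent

No, not independent


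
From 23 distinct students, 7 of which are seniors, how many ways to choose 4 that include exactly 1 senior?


Choose 1 of the 7 seniors and 3 of the other 16 students:
C(7,1)×C(16,3) = 7×560 = 3920

3920


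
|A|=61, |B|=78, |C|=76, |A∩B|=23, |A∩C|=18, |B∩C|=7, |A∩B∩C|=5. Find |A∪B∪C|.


|A∪B∪C| = 61+78+76-23-18-7+5 = 172

|A∪B∪C| = 172


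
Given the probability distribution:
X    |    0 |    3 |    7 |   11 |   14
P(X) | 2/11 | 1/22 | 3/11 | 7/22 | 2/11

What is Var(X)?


E[X] = 89/11
E[X²] = 967/11
Var(X) = E[X²] - (E[X])² = 967/11 - 7921/121 = 2716/121

Var(X) = 2716/121 ≈ 22.4463


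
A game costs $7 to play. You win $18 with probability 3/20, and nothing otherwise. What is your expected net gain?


E[gain] = (18-7)×3/20 + (-7)×17/20
= 33/20 - 119/20 = -43/10

Expected net gain = $-43/10 ≈ $-4.30


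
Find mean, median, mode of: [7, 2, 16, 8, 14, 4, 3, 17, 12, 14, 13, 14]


Sorted: [2, 3, 4, 7, 8, 12, 13, 14, 14, 14, 16, 17]
Mean = 124/12 = 31/3
Median = 25/2
Freq: {7: 1, 2: 1, 16: 1, 8: 1, 14: 3, 4: 1, 3: 1, 17: 1, 12: 1, 13: 1}
Mode: [14]

Mean=31/3, Median=25/2, Mode=14


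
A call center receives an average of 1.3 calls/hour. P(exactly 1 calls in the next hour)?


Poisson(λ=1.3): P(X=1) = e^(-λ)×λ^k/k!
= e^(-1.3) × 1.3^1 / 1!
≈ 0.272531793 × 1.3 / 1 ≈ 0.354291

P(X=1) ≈ 0.354291 ≈ 35.43%


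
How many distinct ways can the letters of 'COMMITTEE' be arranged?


Letters: 9, freq: {'C': 1, 'O': 1, 'M': 2, 'I': 1, 'T': 2, 'E': 2}
9!/(1!×1!×2!×1!×2!×2!) = 362880/8 = 45360

45360


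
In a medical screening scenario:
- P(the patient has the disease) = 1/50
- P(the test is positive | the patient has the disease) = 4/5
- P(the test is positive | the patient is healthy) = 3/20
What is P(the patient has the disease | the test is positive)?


Using Bayes' theorem:
P(A|B) = P(B|A)·P(A) / P(B)

P(the test is positive) = 4/5 × 1/50 + 3/20 × 49/50
= 2/125 + 147/1000 = 163/1000

P(the patient has the disease|the test is positive) = (2/125) / (163/1000) = 16/163

P(the patient has the disease|the test is positive) = 16/163 ≈ 9.82%


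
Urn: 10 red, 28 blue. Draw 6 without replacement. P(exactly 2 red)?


Hypergeometric: C(10,2)×C(28,4)/C(38,6)
= 45×20475/2760681 = 43875/131461

P(X=2) = 43875/131461 ≈ 33.37%


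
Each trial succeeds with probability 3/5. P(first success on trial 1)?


Geometric: P(X=1) = (1-p)^(k-1)×p = (2/5)^0×3/5 = 3/5

P(X=1) = 3/5 ≈ 60.00%


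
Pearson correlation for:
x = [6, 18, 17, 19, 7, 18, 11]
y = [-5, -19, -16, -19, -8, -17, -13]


n=7, Σx=96, Σy=-97, Σxy=-1510, Σx²=1504, Σy²=1525
r = (7×(-1510) - 96×(-97))/√((7×1504 - 96²)(7×1525 - (-97)²))
= -1258/√(1312×1266) = -1258/√1660992 ≈ -1258/1288.7948 ≈ -0.9761

r ≈ -0.9761


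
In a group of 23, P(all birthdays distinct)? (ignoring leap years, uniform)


P(all different) = Π(365-i)/365 for i=0..22
= (365/365)×(364/365)×...×(343/365)
= 0.492703

P ≈ 0.4927 ≈ 49.27%


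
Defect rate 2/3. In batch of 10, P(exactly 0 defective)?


Binomial: P(X=0) = C(10,0)×p^0×(1-p)^10
= 1 × 1 × 1/59049 = 1/59049

P(X=0) = 1/59049 ≈ 0.00%


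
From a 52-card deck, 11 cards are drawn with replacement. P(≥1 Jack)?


P(not a Jack) = 48/52 = 12/13
P(none in 11 draws) = (12/13)^11 = 743008370688/1792160394037
P(≥1 Jack) = 1 - 743008370688/1792160394037 = 1049152023349/1792160394037

P = 1049152023349/1792160394037 ≈ 58.54%


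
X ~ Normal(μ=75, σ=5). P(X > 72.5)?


z = (72.5-75)/5 = -0.5
P(X > 72.5) = 1 - P(Z ≤ -0.5) = 1 - 0.3085 = 0.6915

P(X > 72.5) ≈ 0.6915


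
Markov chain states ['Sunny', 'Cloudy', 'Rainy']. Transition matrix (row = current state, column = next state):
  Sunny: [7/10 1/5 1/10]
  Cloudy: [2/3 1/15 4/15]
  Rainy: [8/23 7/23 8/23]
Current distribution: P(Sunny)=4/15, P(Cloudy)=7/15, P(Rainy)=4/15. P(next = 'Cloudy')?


P(next=Cloudy) = Σᵢ P(now=i)×P(i→Cloudy)
= 4/15×1/5 + 7/15×1/15 + 4/15×7/23
= 4/75 + 7/225 + 28/345 = 857/5175

P = 857/5175 ≈ 0.1656


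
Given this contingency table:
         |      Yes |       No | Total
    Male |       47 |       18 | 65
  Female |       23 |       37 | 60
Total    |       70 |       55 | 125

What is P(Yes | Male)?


P(Yes | Male) = 47/(47+18) = 47/65

P(Yes|Male) = 47/65 ≈ 72.31%


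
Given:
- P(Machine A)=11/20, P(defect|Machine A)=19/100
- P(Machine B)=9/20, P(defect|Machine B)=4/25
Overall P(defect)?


P(B) = Σ P(B|Aᵢ)×P(Aᵢ)
  19/100×11/20 = 209/2000
  4/25×9/20 = 9/125
Sum = 353/2000

P(defect) = 353/2000 ≈ 17.65%


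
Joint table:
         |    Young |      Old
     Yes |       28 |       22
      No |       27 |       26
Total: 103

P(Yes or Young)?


P(Yes∨Young) = P(Yes) + P(Young) - P(Yes∧Young)
= (50 + 55 - 28)/103 = 77/103

P = 77/103 ≈ 74.76%


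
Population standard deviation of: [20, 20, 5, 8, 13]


Mean = 66/5
  (20-66/5)²=1156/25
  (20-66/5)²=1156/25
  (5-66/5)²=1681/25
  (8-66/5)²=676/25
  (13-66/5)²=1/25
Σ(x-μ)² = 934/5
σ² = (934/5)/5 = 934/25

σ = √(934/25) ≈ 6.1123


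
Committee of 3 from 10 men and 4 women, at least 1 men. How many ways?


Count by #men:
  1M,2W: C(10,1)×C(4,2)=60
  2M,1W: C(10,2)×C(4,1)=180
  3M,0W: C(10,3)×C(4,0)=120
Total = 360

360


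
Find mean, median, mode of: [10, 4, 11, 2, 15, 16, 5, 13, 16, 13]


Sorted: [2, 4, 5, 10, 11, 13, 13, 15, 16, 16]
Mean = 105/10 = 21/2
Median = 12
Freq: {10: 1, 4: 1, 11: 1, 2: 1, 15: 1, 16: 2, 5: 1, 13: 2}
Mode: [13, 16]

Mean=21/2, Median=12, Mode=[13, 16]


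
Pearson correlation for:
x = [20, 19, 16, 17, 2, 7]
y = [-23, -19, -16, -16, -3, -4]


n=6, Σx=81, Σy=-81, Σxy=-1383, Σx²=1359, Σy²=1427
r = (6×(-1383) - 81×(-81))/√((6×1359 - 81²)(6×1427 - (-81)²))
= -1737/√(1593×2001) = -1737/√3187593 ≈ -1737/1785.3832 ≈ -0.9729

r ≈ -0.9729


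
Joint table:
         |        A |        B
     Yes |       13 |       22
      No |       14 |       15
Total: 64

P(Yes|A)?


P(Yes|A) = 13/(13+14) = 13/27

P = 13/27 ≈ 48.15%


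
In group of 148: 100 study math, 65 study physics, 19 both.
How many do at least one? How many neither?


|A∪B| = 100+65-19 = 146
Neither = 148-146 = 2

At least one: 146; Neither: 2


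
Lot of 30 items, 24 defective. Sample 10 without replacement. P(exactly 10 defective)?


Hypergeometric: C(24,10)×C(6,0)/C(30,10)
= 1961256×1/30045015 = 2584/39585

P(X=10) = 2584/39585 ≈ 6.53%


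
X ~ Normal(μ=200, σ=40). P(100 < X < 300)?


z₁=(100-200)/40=-2.5, z₂=(300-200)/40=2.5
P = Φ(2.5) - Φ(-2.5) = 0.993790 - 0.006210 = 0.987580 ≈ 0.9876

P(100 < X < 300) ≈ 0.9876


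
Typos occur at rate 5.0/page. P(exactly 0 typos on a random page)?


Poisson(λ=5.0): P(X=0) = e^(-λ)×λ^k/k!
= e^(-5.0) × 5.0^0 / 0!
≈ 0.006737946999 × 1 / 1 ≈ 0.006738

P(X=0) ≈ 0.006738 ≈ 0.67%


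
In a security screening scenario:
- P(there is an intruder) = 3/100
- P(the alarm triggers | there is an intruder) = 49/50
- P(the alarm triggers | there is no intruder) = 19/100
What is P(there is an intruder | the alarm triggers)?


Using Bayes' theorem:
P(A|B) = P(B|A)·P(A) / P(B)

P(the alarm triggers) = 49/50 × 3/100 + 19/100 × 97/100
= 147/5000 + 1843/10000 = 2137/10000

P(there is an intruder|the alarm triggers) = (147/5000) / (2137/10000) = 294/2137

P(there is an intruder|the alarm triggers) = 294/2137 ≈ 13.76%


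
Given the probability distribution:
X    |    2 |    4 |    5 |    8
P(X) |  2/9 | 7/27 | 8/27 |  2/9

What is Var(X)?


E[X] = 128/27
E[X²] = 80/3
Var(X) = E[X²] - (E[X])² = 80/3 - 16384/729 = 3056/729

Var(X) = 3056/729 ≈ 4.1920


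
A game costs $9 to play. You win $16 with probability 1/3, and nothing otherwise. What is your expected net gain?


E[gain] = (16-9)×1/3 + (-9)×2/3
= 7/3 - 6 = -11/3

Expected net gain = $-11/3 ≈ $-3.67


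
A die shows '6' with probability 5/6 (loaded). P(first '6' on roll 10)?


Geometric: P(X=10) = (1-p)^(k-1)×p = (1/6)^9×5/6 = 5/60466176

P(X=10) = 5/60466176 ≈ 0.00%


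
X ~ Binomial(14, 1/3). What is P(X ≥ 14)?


P(X ≥ 14) = Σ P(X=i) for i=14..14
P(X=14) = 1/4782969
Sum = 1/4782969

P(X ≥ 14) = 1/4782969 ≈ 0.00%


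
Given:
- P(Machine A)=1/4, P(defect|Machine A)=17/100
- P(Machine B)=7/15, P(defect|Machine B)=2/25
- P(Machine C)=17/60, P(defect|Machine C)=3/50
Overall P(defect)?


P(B) = Σ P(B|Aᵢ)×P(Aᵢ)
  17/100×1/4 = 17/400
  2/25×7/15 = 14/375
  3/50×17/60 = 17/1000
Sum = 581/6000

P(defect) = 581/6000 ≈ 9.68%


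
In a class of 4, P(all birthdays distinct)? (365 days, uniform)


P(all different) = Π(365-i)/365 for i=0..3
= (365/365)×(364/365)×...×(362/365)
= 0.983644

P ≈ 0.9836 ≈ 98.36%


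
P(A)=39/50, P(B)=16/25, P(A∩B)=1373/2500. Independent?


P(A)×P(B) = 312/625
P(A∩B) = 1373/2500
Not equal → NOT independent

No, not independent


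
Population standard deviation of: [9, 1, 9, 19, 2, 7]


Mean = 47/6
  (9-47/6)²=49/36
  (1-47/6)²=1681/36
  (9-47/6)²=49/36
  (19-47/6)²=4489/36
  (2-47/6)²=1225/36
  (7-47/6)²=25/36
Σ(x-μ)² = 1253/6
σ² = (1253/6)/6 = 1253/36

σ = √(1253/36) ≈ 5.8996


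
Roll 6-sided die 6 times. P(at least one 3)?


P(no 3)^6 = (5/6)^6 = 15625/46656
P(≥1) = 1 - 15625/46656 = 31031/46656

P = 31031/46656 ≈ 66.51%


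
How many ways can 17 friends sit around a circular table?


Circular arrangements of 17 distinct objects: fix one position to break rotational symmetry.
(n-1)! = 16! = 20922789888000

20922789888000


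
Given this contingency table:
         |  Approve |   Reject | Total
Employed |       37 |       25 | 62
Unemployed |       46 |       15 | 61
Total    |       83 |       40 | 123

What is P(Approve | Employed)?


P(Approve | Employed) = 37/(37+25) = 37/62

P(Approve|Employed) = 37/62 ≈ 59.68%


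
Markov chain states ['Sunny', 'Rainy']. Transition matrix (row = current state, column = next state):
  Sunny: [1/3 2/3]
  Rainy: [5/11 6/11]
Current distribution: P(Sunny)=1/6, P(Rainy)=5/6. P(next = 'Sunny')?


P(next=Sunny) = Σᵢ P(now=i)×P(i→Sunny)
= 1/6×1/3 + 5/6×5/11
= 1/18 + 25/66 = 43/99

P = 43/99 ≈ 0.4343


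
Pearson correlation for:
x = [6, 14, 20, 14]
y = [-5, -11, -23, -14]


n=4, Σx=54, Σy=-53, Σxy=-840, Σx²=828, Σy²=871
r = (4×(-840) - 54×(-53))/√((4×828 - 54²)(4×871 - (-53)²))
= -498/√(396×675) = -498/√267300 ≈ -498/517.0106 ≈ -0.9632

r ≈ -0.9632


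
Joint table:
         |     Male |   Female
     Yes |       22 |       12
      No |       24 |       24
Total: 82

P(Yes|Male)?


P(Yes|Male) = 22/(22+24) = 22/46 = 11/23

P = 11/23 ≈ 47.83%


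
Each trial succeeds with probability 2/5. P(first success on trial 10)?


Geometric: P(X=10) = (1-p)^(k-1)×p = (3/5)^9×2/5 = 39366/9765625

P(X=10) = 39366/9765625 ≈ 0.40%


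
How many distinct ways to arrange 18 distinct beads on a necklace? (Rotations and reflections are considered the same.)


Free circular arrangements: rotations and reflections both identified.
(n-1)!/2 = 17!/2 = 355687428096000/2 = 177843714048000

177843714048000


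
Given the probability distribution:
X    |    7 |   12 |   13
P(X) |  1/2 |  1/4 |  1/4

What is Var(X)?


E[X] = 39/4
E[X²] = 411/4
Var(X) = E[X²] - (E[X])² = 411/4 - 1521/16 = 123/16

Var(X) = 123/16 ≈ 7.6875


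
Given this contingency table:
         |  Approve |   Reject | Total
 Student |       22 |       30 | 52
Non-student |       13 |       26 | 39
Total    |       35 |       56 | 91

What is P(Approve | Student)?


P(Approve | Student) = 22/(22+30) = 22/52 = 11/26

P(Approve|Student) = 11/26 ≈ 42.31%


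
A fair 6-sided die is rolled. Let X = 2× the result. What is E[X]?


E[die] = (1+6)/2 = 7/2
E[X] = 2 × 7/2 = 7

E[X] = 7


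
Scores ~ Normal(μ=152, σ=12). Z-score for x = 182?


z = (x - μ)/σ = (182 - 152)/12 = 2.5

z = 2.5


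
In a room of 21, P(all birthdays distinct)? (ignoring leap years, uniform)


P(all different) = Π(365-i)/365 for i=0..20
= (365/365)×(364/365)×...×(345/365)
= 0.556312

P ≈ 0.5563 ≈ 55.63%


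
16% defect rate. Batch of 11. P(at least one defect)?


P(all good) = (21/25)^11 = 350277500542221/2384185791015625
P(≥1 defect) = 2033908290473404/2384185791015625

P = 2033908290473404/2384185791015625 ≈ 85.31%


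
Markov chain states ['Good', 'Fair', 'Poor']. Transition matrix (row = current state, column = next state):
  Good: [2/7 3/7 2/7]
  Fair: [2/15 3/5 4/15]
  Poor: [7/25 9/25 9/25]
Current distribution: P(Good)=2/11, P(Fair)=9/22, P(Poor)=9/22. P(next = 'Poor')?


P(next=Poor) = Σᵢ P(now=i)×P(i→Poor)
= 2/11×2/7 + 9/22×4/15 + 9/22×9/25
= 4/77 + 6/55 + 81/550 = 1187/3850

P = 1187/3850 ≈ 0.3083


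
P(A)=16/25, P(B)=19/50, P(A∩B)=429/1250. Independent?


P(A)×P(B) = 152/625
P(A∩B) = 429/1250
Not equal → NOT independent

No, not independent


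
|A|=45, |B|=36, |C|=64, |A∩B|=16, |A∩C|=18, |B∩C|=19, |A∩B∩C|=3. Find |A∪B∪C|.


|A∪B∪C| = 45+36+64-16-18-19+3 = 95

|A∪B∪C| = 95


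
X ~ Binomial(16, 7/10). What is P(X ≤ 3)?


P(X ≤ 3) = Σ P(X=i) for i=0..3
P(X=0) = 43046721/10000000000000000
P(X=1) = 100442349/625000000000000
P(X=2) = 703096443/250000000000000
P(X=3) = 3827969523/125000000000000
Sum = 67202308773/2000000000000000

P(X ≤ 3) = 67202308773/2000000000000000 ≈ 0.00%


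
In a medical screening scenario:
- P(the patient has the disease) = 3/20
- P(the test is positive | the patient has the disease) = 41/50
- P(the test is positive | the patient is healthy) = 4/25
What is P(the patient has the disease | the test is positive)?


Using Bayes' theorem:
P(A|B) = P(B|A)·P(A) / P(B)

P(the test is positive) = 41/50 × 3/20 + 4/25 × 17/20
= 123/1000 + 17/125 = 259/1000

P(the patient has the disease|the test is positive) = (123/1000) / (259/1000) = 123/259

P(the patient has the disease|the test is positive) = 123/259 ≈ 47.49%


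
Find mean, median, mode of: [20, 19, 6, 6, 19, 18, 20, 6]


Sorted: [6, 6, 6, 18, 19, 19, 20, 20]
Mean = 114/8 = 57/4
Median = 37/2
Freq: {20: 2, 19: 2, 6: 3, 18: 1}
Mode: [6]

Mean=57/4, Median=37/2, Mode=6


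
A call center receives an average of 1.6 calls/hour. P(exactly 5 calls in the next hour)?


Poisson(λ=1.6): P(X=5) = e^(-λ)×λ^k/k!
= e^(-1.6) × 1.6^5 / 5!
≈ 0.201896518 × 10.48576 / 120 ≈ 0.017642

P(X=5) ≈ 0.017642 ≈ 1.76%


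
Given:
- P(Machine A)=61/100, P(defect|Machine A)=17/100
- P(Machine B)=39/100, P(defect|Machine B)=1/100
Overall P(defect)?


P(B) = Σ P(B|Aᵢ)×P(Aᵢ)
  17/100×61/100 = 1037/10000
  1/100×39/100 = 39/10000
Sum = 269/2500

P(defect) = 269/2500 ≈ 10.76%


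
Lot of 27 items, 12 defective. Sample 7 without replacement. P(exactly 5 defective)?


Hypergeometric: C(12,5)×C(15,2)/C(27,7)
= 792×105/888030 = 28/299

P(X=5) = 28/299 ≈ 9.36%


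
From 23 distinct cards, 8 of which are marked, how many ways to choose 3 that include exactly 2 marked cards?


Choose 2 of the 8 marked cards and 1 of the other 15 cards:
C(8,2)×C(15,1) = 28×15 = 420

420


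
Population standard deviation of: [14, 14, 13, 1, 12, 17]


Mean = 71/6
  (14-71/6)²=169/36
  (14-71/6)²=169/36
  (13-71/6)²=49/36
  (1-71/6)²=4225/36
  (12-71/6)²=1/36
  (17-71/6)²=961/36
Σ(x-μ)² = 929/6
σ² = (929/6)/6 = 929/36

σ = √(929/36) ≈ 5.0799


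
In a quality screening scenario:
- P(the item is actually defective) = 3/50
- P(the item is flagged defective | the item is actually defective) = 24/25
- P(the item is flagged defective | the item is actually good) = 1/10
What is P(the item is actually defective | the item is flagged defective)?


Using Bayes' theorem:
P(A|B) = P(B|A)·P(A) / P(B)

P(the item is flagged defective) = 24/25 × 3/50 + 1/10 × 47/50
= 36/625 + 47/500 = 379/2500

P(the item is actually defective|the item is flagged defective) = (36/625) / (379/2500) = 144/379

P(the item is actually defective|the item is flagged defective) = 144/379 ≈ 37.99%


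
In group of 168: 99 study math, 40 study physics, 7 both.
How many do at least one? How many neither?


|A∪B| = 99+40-7 = 132
Neither = 168-132 = 36

At least one: 132; Neither: 36


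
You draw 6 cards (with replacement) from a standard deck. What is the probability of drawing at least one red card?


P(not a red card) = 26/52 = 1/2
P(none in 6 draws) = (1/2)^6 = 1/64
P(≥1 red card) = 1 - 1/64 = 63/64

P = 63/64 ≈ 98.44%


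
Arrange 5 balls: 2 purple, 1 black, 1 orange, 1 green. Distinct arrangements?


5!/(2!×1!×1!×1!) = 60

60


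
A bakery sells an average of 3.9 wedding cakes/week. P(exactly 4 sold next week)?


Poisson(λ=3.9): P(X=4) = e^(-λ)×λ^k/k!
= e^(-3.9) × 3.9^4 / 4!
≈ 0.02024191145 × 231.3441 / 24 ≈ 0.195119

P(X=4) ≈ 0.195119 ≈ 19.51%


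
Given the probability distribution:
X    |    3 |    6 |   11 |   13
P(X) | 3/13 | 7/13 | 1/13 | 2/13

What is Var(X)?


E[X] = 88/13
E[X²] = 738/13
Var(X) = E[X²] - (E[X])² = 738/13 - 7744/169 = 1850/169

Var(X) = 1850/169 ≈ 10.9467


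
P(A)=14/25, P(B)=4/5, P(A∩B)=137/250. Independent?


P(A)×P(B) = 56/125
P(A∩B) = 137/250
Not equal → NOT independent

No, not independent


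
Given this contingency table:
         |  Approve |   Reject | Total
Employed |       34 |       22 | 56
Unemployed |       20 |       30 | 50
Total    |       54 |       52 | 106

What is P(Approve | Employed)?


P(Approve | Employed) = 34/(34+22) = 34/56 = 17/28

P(Approve|Employed) = 17/28 ≈ 60.71%


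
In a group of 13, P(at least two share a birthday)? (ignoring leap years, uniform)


P(all different) = Π(365-i)/365 for i=0..12
= 0.805590
P(match) = 1 - 0.805590 = 0.194410

P ≈ 0.1944 ≈ 19.44%


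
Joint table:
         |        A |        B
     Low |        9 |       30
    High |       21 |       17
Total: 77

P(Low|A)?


P(Low|A) = 9/(9+21) = 9/30 = 3/10

P = 3/10 ≈ 30.00%


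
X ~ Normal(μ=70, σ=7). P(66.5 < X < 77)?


z₁=(66.5-70)/7=-0.5, z₂=(77-70)/7=1.0
P = Φ(1.0) - Φ(-0.5) = 0.841345 - 0.308538 = 0.532807 ≈ 0.5328

P(66.5 < X < 77) ≈ 0.5328


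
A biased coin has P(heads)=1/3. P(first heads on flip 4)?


Geometric: P(X=4) = (1-p)^(k-1)×p = (2/3)^3×1/3 = 8/81

P(X=4) = 8/81 ≈ 9.88%


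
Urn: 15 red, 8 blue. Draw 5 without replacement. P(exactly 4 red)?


Hypergeometric: C(15,4)×C(8,1)/C(23,5)
= 1365×8/33649 = 1560/4807

P(X=4) = 1560/4807 ≈ 32.45%


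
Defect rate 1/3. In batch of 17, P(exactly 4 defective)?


Binomial: P(X=4) = C(17,4)×p^4×(1-p)^13
= 2380 × 1/81 × 8192/1594323 = 19496960/129140163

P(X=4) = 19496960/129140163 ≈ 15.10%


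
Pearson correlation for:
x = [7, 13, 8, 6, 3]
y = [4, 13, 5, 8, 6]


n=5, Σx=37, Σy=36, Σxy=303, Σx²=327, Σy²=310
r = (5×303 - 37×36)/√((5×327 - 37²)(5×310 - 36²))
= 183/√(266×254) = 183/√67564 ≈ 183/259.9308 ≈ 0.7040

r ≈ 0.7040


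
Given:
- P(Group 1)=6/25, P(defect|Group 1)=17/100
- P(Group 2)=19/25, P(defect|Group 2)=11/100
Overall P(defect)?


P(B) = Σ P(B|Aᵢ)×P(Aᵢ)
  17/100×6/25 = 51/1250
  11/100×19/25 = 209/2500
Sum = 311/2500

P(defect) = 311/2500 ≈ 12.44%


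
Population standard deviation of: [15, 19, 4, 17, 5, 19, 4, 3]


Mean = 86/8 = 43/4
  (15-43/4)²=289/16
  (19-43/4)²=1089/16
  (4-43/4)²=729/16
  (17-43/4)²=625/16
  (5-43/4)²=529/16
  (19-43/4)²=1089/16
  (4-43/4)²=729/16
  (3-43/4)²=961/16
Σ(x-μ)² = 755/2
σ² = (755/2)/8 = 755/16

σ = √(755/16) ≈ 6.8693


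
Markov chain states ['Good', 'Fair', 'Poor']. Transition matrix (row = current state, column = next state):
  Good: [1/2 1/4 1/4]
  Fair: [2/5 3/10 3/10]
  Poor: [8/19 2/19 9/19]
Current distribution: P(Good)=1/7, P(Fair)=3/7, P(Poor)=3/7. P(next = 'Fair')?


P(next=Fair) = Σᵢ P(now=i)×P(i→Fair)
= 1/7×1/4 + 3/7×3/10 + 3/7×2/19
= 1/28 + 9/70 + 6/133 = 557/2660

P = 557/2660 ≈ 0.2094


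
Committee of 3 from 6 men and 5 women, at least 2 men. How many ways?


Count by #men:
  2M,1W: C(6,2)×C(5,1)=75
  3M,0W: C(6,3)×C(5,0)=20
Total = 95

95


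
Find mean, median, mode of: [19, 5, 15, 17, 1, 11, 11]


Sorted: [1, 5, 11, 11, 15, 17, 19]
Mean = 79/7
Median = 11
Freq: {19: 1, 5: 1, 15: 1, 17: 1, 1: 1, 11: 2}
Mode: [11]

Mean=79/7, Median=11, Mode=11


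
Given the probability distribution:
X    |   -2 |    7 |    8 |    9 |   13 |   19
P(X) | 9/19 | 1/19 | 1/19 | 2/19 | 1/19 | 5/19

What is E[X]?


E[X] = Σ x·P(X=x)
= (-2)×(9/19) + (7)×(1/19) + (8)×(1/19) + (9)×(2/19) + (13)×(1/19) + (19)×(5/19)
= 123/19

E[X] = 123/19


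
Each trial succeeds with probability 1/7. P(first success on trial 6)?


Geometric: P(X=6) = (1-p)^(k-1)×p = (6/7)^5×1/7 = 7776/117649

P(X=6) = 7776/117649 ≈ 6.61%


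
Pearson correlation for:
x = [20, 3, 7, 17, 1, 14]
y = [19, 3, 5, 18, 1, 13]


n=6, Σx=62, Σy=59, Σxy=913, Σx²=944, Σy²=889
r = (6×913 - 62×59)/√((6×944 - 62²)(6×889 - 59²))
= 1820/√(1820×1853) = 1820/√3372460 ≈ 1820/1836.4259 ≈ 0.9911

r ≈ 0.9911


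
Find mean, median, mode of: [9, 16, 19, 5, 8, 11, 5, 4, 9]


Sorted: [4, 5, 5, 8, 9, 9, 11, 16, 19]
Mean = 86/9
Median = 9
Freq: {9: 2, 16: 1, 19: 1, 5: 2, 8: 1, 11: 1, 4: 1}
Mode: [5, 9]

Mean=86/9, Median=9, Mode=[5, 9]


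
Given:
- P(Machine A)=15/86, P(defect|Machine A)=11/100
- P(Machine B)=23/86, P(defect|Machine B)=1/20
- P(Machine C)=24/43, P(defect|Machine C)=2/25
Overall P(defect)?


P(B) = Σ P(B|Aᵢ)×P(Aᵢ)
  11/100×15/86 = 33/1720
  1/20×23/86 = 23/1720
  2/25×24/43 = 48/1075
Sum = 83/1075

P(defect) = 83/1075 ≈ 7.72%


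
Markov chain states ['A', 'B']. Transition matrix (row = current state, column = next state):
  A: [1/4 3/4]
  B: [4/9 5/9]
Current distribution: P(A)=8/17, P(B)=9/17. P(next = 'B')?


P(next=B) = Σᵢ P(now=i)×P(i→B)
= 8/17×3/4 + 9/17×5/9
= 6/17 + 5/17 = 11/17

P = 11/17 ≈ 0.6471


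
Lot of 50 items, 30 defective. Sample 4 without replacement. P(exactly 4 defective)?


Hypergeometric: C(30,4)×C(20,0)/C(50,4)
= 27405×1/230300 = 783/6580

P(X=4) = 783/6580 ≈ 11.90%


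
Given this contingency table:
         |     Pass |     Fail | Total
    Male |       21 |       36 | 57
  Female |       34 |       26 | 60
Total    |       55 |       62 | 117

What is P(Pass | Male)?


P(Pass | Male) = 21/(21+36) = 21/57 = 7/19

P(Pass|Male) = 7/19 ≈ 36.84%


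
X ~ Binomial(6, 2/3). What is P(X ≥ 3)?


P(X ≥ 3) = Σ P(X=i) for i=3..6
P(X=3) = 160/729
P(X=4) = 80/243
P(X=5) = 64/243
P(X=6) = 64/729
Sum = 656/729

P(X ≥ 3) = 656/729 ≈ 89.99%


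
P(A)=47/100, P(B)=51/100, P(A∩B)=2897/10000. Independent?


P(A)×P(B) = 2397/10000
P(A∩B) = 2897/10000
Not equal → NOT independent

No, not independent


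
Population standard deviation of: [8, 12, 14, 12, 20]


Mean = 66/5
  (8-66/5)²=676/25
  (12-66/5)²=36/25
  (14-66/5)²=16/25
  (12-66/5)²=36/25
  (20-66/5)²=1156/25
Σ(x-μ)² = 384/5
σ² = (384/5)/5 = 384/25

σ = √(384/25) ≈ 3.9192


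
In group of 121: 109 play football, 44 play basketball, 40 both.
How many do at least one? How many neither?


|A∪B| = 109+44-40 = 113
Neither = 121-113 = 8

At least one: 113; Neither: 8


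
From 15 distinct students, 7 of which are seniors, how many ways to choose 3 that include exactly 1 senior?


Choose 1 of the 7 seniors and 2 of the other 8 students:
C(7,1)×C(8,2) = 7×28 = 196

196


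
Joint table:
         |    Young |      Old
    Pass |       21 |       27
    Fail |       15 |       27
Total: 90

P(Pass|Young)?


P(Pass|Young) = 21/(21+15) = 21/36 = 7/12

P = 7/12 ≈ 58.33%


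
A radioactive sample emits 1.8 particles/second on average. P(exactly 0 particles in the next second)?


Poisson(λ=1.8): P(X=0) = e^(-λ)×λ^k/k!
= e^(-1.8) × 1.8^0 / 0!
≈ 0.1652988882 × 1 / 1 ≈ 0.165299

P(X=0) ≈ 0.165299 ≈ 16.53%


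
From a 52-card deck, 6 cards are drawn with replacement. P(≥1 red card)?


P(not a red card) = 26/52 = 1/2
P(none in 6 draws) = (1/2)^6 = 1/64
P(≥1 red card) = 1 - 1/64 = 63/64

P = 63/64 ≈ 98.44%


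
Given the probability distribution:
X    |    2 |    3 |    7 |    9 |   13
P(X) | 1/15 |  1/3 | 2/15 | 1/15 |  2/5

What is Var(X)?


E[X] = 118/15
E[X²] = 414/5
Var(X) = E[X²] - (E[X])² = 414/5 - 13924/225 = 4706/225

Var(X) = 4706/225 ≈ 20.9156


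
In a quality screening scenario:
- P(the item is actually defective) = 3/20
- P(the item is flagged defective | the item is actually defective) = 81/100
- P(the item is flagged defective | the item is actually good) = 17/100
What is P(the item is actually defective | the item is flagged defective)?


Using Bayes' theorem:
P(A|B) = P(B|A)·P(A) / P(B)

P(the item is flagged defective) = 81/100 × 3/20 + 17/100 × 17/20
= 243/2000 + 289/2000 = 133/500

P(the item is actually defective|the item is flagged defective) = (243/2000) / (133/500) = 243/532

P(the item is actually defective|the item is flagged defective) = 243/532 ≈ 45.68%


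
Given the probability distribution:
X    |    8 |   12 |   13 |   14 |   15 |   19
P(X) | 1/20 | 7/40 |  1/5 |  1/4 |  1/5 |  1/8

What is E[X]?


E[X] = Σ x·P(X=x)
= (8)×(1/20) + (12)×(7/40) + (13)×(1/5) + (14)×(1/4) + (15)×(1/5) + (19)×(1/8)
= 559/40

E[X] = 559/40


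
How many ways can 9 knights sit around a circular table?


Circular arrangements of 9 distinct objects: fix one position to break rotational symmetry.
(n-1)! = 8! = 40320

40320


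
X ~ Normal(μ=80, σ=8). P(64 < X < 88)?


z₁=(64-80)/8=-2.0, z₂=(88-80)/8=1.0
P = Φ(1.0) - Φ(-2.0) = 0.841345 - 0.022750 = 0.818595 ≈ 0.8186

P(64 < X < 88) ≈ 0.8186


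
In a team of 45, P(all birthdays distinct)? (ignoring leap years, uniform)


P(all different) = Π(365-i)/365 for i=0..44
= (365/365)×(364/365)×...×(321/365)
= 0.059024

P ≈ 0.0590 ≈ 5.90%


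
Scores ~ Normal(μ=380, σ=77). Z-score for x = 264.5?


z = (x - μ)/σ = (264.5 - 380)/77 = -1.5

z = -1.5


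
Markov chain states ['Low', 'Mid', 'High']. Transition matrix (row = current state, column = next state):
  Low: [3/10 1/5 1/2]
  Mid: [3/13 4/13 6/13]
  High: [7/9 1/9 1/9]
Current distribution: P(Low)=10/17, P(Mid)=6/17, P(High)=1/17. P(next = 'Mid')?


P(next=Mid) = Σᵢ P(now=i)×P(i→Mid)
= 10/17×1/5 + 6/17×4/13 + 1/17×1/9
= 2/17 + 24/221 + 1/153 = 463/1989

P = 463/1989 ≈ 0.2328


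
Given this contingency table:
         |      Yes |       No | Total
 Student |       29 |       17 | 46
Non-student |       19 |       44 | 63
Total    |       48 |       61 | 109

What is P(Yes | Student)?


P(Yes | Student) = 29/(29+17) = 29/46

P(Yes|Student) = 29/46 ≈ 63.04%


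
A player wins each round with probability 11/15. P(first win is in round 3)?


Geometric: P(X=3) = (1-p)^(k-1)×p = (4/15)^2×11/15 = 176/3375

P(X=3) = 176/3375 ≈ 5.21%


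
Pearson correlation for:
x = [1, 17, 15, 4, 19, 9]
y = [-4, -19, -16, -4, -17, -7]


n=6, Σx=65, Σy=-67, Σxy=-969, Σx²=973, Σy²=987
r = (6×(-969) - 65×(-67))/√((6×973 - 65²)(6×987 - (-67)²))
= -1459/√(1613×1433) = -1459/√2311429 ≈ -1459/1520.3384 ≈ -0.9597

r ≈ -0.9597


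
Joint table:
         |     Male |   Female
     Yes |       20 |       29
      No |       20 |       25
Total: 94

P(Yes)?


P(Yes) = (20+29)/94 = 49/94

P(Yes) = 49/94 ≈ 52.13%


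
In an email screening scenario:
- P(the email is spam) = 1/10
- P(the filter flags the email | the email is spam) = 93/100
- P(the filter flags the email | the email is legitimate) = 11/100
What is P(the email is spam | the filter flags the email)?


Using Bayes' theorem:
P(A|B) = P(B|A)·P(A) / P(B)

P(the filter flags the email) = 93/100 × 1/10 + 11/100 × 9/10
= 93/1000 + 99/1000 = 24/125

P(the email is spam|the filter flags the email) = (93/1000) / (24/125) = 31/64

P(the email is spam|the filter flags the email) = 31/64 ≈ 48.44%


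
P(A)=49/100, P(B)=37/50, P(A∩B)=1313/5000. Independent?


P(A)×P(B) = 1813/5000
P(A∩B) = 1313/5000
Not equal → NOT independent

No, not independent


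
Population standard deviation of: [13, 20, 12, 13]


Mean = 58/4 = 29/2
  (13-29/2)²=9/4
  (20-29/2)²=121/4
  (12-29/2)²=25/4
  (13-29/2)²=9/4
Σ(x-μ)² = 41
σ² = 41/4

σ = √(41/4) ≈ 3.2016


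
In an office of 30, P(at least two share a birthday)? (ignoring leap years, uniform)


P(all different) = Π(365-i)/365 for i=0..29
= 0.293684
P(match) = 1 - 0.293684 = 0.706316

P ≈ 0.7063 ≈ 70.63%


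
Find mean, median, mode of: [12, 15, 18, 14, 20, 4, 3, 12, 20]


Sorted: [3, 4, 12, 12, 14, 15, 18, 20, 20]
Mean = 118/9
Median = 14
Freq: {12: 2, 15: 1, 18: 1, 14: 1, 20: 2, 4: 1, 3: 1}
Mode: [12, 20]

Mean=118/9, Median=14, Mode=[12, 20]


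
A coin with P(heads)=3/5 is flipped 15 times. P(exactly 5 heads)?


Binomial: P(X=5) = C(15,5)×p^5×(1-p)^10
= 3003 × 243/3125 × 1024/9765625 = 747242496/30517578125

P(X=5) = 747242496/30517578125 ≈ 2.45%


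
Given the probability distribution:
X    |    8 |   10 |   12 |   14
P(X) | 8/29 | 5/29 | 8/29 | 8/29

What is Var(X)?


E[X] = 322/29
E[X²] = 3732/29
Var(X) = E[X²] - (E[X])² = 3732/29 - 103684/841 = 4544/841

Var(X) = 4544/841 ≈ 5.4031


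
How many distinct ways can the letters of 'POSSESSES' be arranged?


Letters: 9, freq: {'P': 1, 'O': 1, 'S': 5, 'E': 2}
9!/(1!×1!×5!×2!) = 362880/240 = 1512

1512


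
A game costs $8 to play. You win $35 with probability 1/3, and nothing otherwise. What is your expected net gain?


E[gain] = (35-8)×1/3 + (-8)×2/3
= 9 - 16/3 = 11/3

Expected net gain = $11/3 ≈ $3.67


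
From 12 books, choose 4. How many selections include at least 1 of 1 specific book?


Complement: C(12,4) - C(11,4) = 495 - 330 = 165

165


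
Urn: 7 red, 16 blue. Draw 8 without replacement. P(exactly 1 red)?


Hypergeometric: C(7,1)×C(16,7)/C(23,8)
= 7×11440/490314 = 3640/22287

P(X=1) = 3640/22287 ≈ 16.33%


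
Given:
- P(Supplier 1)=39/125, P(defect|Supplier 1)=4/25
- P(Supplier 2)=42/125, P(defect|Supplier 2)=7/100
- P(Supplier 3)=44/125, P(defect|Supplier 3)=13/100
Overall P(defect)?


P(B) = Σ P(B|Aᵢ)×P(Aᵢ)
  4/25×39/125 = 156/3125
  7/100×42/125 = 147/6250
  13/100×44/125 = 143/3125
Sum = 149/1250

P(defect) = 149/1250 ≈ 11.92%


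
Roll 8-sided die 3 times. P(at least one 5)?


P(no 5)^3 = (7/8)^3 = 343/512
P(≥1) = 1 - 343/512 = 169/512

P = 169/512 ≈ 33.01%


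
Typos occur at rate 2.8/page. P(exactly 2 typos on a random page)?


Poisson(λ=2.8): P(X=2) = e^(-λ)×λ^k/k!
= e^(-2.8) × 2.8^2 / 2!
≈ 0.06081006263 × 7.84 / 2 ≈ 0.238375

P(X=2) ≈ 0.238375 ≈ 23.84%


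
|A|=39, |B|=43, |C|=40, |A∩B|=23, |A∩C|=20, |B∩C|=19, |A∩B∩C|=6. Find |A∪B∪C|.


|A∪B∪C| = 39+43+40-23-20-19+6 = 66

|A∪B∪C| = 66


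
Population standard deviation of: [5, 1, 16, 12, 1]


Mean = 35/5 = 7
  (5-7)²=4
  (1-7)²=36
  (16-7)²=81
  (12-7)²=25
  (1-7)²=36
Σ(x-μ)² = 182
σ² = 182/5

σ = √(182/5) ≈ 6.0332


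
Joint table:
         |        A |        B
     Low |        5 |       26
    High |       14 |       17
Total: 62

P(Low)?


P(Low) = (5+26)/62 = 31/62 = 1/2

P(Low) = 1/2 ≈ 50.00%


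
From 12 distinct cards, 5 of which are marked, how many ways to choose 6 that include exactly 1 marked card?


Choose 1 of the 5 marked cards and 5 of the other 7 cards:
C(5,1)×C(7,5) = 5×21 = 105

105


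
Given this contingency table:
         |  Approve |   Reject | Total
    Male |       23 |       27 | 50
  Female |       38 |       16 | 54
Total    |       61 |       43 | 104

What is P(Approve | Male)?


P(Approve | Male) = 23/(23+27) = 23/50

P(Approve|Male) = 23/50 ≈ 46.00%


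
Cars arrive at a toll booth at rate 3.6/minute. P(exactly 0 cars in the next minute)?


Poisson(λ=3.6): P(X=0) = e^(-λ)×λ^k/k!
= e^(-3.6) × 3.6^0 / 0!
≈ 0.02732372245 × 1 / 1 ≈ 0.027324

P(X=0) ≈ 0.027324 ≈ 2.73%


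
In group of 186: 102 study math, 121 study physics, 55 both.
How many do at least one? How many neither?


|A∪B| = 102+121-55 = 168
Neither = 186-168 = 18

At least one: 168; Neither: 18


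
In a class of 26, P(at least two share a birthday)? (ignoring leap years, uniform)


P(all different) = Π(365-i)/365 for i=0..25
= 0.401759
P(match) = 1 - 0.401759 = 0.598241

P ≈ 0.5982 ≈ 59.82%


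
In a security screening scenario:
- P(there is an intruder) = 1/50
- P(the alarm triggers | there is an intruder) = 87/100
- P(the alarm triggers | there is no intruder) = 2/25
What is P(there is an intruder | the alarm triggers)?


Using Bayes' theorem:
P(A|B) = P(B|A)·P(A) / P(B)

P(the alarm triggers) = 87/100 × 1/50 + 2/25 × 49/50
= 87/5000 + 49/625 = 479/5000

P(there is an intruder|the alarm triggers) = (87/5000) / (479/5000) = 87/479

P(there is an intruder|the alarm triggers) = 87/479 ≈ 18.16%


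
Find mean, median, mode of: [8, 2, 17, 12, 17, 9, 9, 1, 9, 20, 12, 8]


Sorted: [1, 2, 8, 8, 9, 9, 9, 12, 12, 17, 17, 20]
Mean = 124/12 = 31/3
Median = 9
Freq: {8: 2, 2: 1, 17: 2, 12: 2, 9: 3, 1: 1, 20: 1}
Mode: [9]

Mean=31/3, Median=9, Mode=9


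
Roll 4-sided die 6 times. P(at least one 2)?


P(no 2)^6 = (3/4)^6 = 729/4096
P(≥1) = 1 - 729/4096 = 3367/4096

P = 3367/4096 ≈ 82.20%


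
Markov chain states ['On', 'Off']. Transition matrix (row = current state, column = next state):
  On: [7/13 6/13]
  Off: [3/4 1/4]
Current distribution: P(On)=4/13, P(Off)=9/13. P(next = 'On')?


P(next=On) = Σᵢ P(now=i)×P(i→On)
= 4/13×7/13 + 9/13×3/4
= 28/169 + 27/52 = 463/676

P = 463/676 ≈ 0.6849


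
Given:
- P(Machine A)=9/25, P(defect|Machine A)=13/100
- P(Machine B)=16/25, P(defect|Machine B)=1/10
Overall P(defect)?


P(B) = Σ P(B|Aᵢ)×P(Aᵢ)
  13/100×9/25 = 117/2500
  1/10×16/25 = 8/125
Sum = 277/2500

P(defect) = 277/2500 ≈ 11.08%


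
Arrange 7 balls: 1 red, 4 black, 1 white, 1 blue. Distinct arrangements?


7!/(1!×4!×1!×1!) = 210

210


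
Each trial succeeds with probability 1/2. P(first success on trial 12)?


Geometric: P(X=12) = (1-p)^(k-1)×p = (1/2)^11×1/2 = 1/4096

P(X=12) = 1/4096 ≈ 0.02%


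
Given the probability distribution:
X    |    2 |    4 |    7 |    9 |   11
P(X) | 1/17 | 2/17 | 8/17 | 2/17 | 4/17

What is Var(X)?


E[X] = 128/17
E[X²] = 1074/17
Var(X) = E[X²] - (E[X])² = 1074/17 - 16384/289 = 1874/289

Var(X) = 1874/289 ≈ 6.4844


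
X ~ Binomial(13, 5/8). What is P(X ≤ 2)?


P(X ≤ 2) = Σ P(X=i) for i=0..2
P(X=0) = 1594323/549755813888
P(X=1) = 34543665/549755813888
P(X=2) = 172718325/274877906944
Sum = 190787319/274877906944

P(X ≤ 2) = 190787319/274877906944 ≈ 0.07%


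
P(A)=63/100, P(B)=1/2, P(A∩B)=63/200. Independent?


P(A)×P(B) = 63/200
P(A∩B) = 63/200
Equal ✓ → Independent

Yes, independent


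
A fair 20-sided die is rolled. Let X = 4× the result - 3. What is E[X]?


E[die] = (1+20)/2 = 21/2
E[X] = 4×21/2 - 3 = 39

E[X] = 39


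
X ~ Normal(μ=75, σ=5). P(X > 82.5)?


z = (82.5-75)/5 = 1.5
P(X > 82.5) = 1 - P(Z ≤ 1.5) = 1 - 0.9332 = 0.0668

P(X > 82.5) ≈ 0.0668


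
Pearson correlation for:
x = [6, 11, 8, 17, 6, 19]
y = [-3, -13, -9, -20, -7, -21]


n=6, Σx=67, Σy=-73, Σxy=-1014, Σx²=907, Σy²=1149
r = (6×(-1014) - 67×(-73))/√((6×907 - 67²)(6×1149 - (-73)²))
= -1193/√(953×1565) = -1193/√1491445 ≈ -1193/1221.2473 ≈ -0.9769

r ≈ -0.9769


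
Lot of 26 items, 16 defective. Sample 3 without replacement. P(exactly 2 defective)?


Hypergeometric: C(16,2)×C(10,1)/C(26,3)
= 120×10/2600 = 6/13

P(X=2) = 6/13 ≈ 46.15%


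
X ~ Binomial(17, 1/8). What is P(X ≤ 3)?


P(X ≤ 3) = Σ P(X=i) for i=0..3
P(X=0) = 232630513987207/2251799813685248
P(X=1) = 564959819683217/2251799813685248
P(X=2) = 80708545669031/281474976710656
P(X=3) = 57648961192165/281474976710656
Sum = 238056298569999/281474976710656

P(X ≤ 3) = 238056298569999/281474976710656 ≈ 84.57%


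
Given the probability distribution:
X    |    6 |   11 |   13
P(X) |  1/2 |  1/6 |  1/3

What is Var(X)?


E[X] = 55/6
E[X²] = 189/2
Var(X) = E[X²] - (E[X])² = 189/2 - 3025/36 = 377/36

Var(X) = 377/36 ≈ 10.4722


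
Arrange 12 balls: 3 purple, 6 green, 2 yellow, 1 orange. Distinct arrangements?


12!/(3!×6!×2!×1!) = 55440

55440


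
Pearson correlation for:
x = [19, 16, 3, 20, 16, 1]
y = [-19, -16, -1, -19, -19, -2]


n=6, Σx=75, Σy=-76, Σxy=-1306, Σx²=1283, Σy²=1344
r = (6×(-1306) - 75×(-76))/√((6×1283 - 75²)(6×1344 - (-76)²))
= -2136/√(2073×2288) = -2136/√4743024 ≈ -2136/2177.8485 ≈ -0.9808

r ≈ -0.9808


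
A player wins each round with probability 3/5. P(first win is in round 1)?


Geometric: P(X=1) = (1-p)^(k-1)×p = (2/5)^0×3/5 = 3/5

P(X=1) = 3/5 ≈ 60.00%


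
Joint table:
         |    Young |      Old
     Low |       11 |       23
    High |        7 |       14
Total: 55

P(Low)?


P(Low) = (11+23)/55 = 34/55

P(Low) = 34/55 ≈ 61.82%


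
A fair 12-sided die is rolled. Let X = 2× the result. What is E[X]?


E[die] = (1+12)/2 = 13/2
E[X] = 2 × 13/2 = 13

E[X] = 13
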